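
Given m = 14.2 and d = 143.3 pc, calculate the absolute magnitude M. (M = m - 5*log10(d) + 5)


M = m - 5*log10(d) + 5 = 14.2 - 5*log10(143.3) + 5 = 8.4188

8.4188


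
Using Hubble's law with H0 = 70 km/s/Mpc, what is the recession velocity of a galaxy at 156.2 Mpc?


v = H0 * d = 70 * 156.2 = 10934.0

10934.0 km/s


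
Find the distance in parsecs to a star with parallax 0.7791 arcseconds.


d = 1/p = 1/0.7791 = 1.2835

1.2835 pc


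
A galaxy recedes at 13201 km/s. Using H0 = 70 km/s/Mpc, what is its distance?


d = v / H0 = 13201 / 70 = 188.5857

188.5857 Mpc


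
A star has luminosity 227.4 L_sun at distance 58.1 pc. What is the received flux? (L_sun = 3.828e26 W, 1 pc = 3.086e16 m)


F = L / (4*pi*d^2) = 8.705e+28 / (4*pi*(1.793e+18)^2) = 2.155e-09

2.155e-09 W/m^2


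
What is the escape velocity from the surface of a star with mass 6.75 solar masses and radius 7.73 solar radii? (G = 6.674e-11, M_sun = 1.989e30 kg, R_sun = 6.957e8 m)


M = 6.75 * 1.989e30 kg = 1.342575e+31 kg; R = 7.73 * 6.957e8 m = 5.377761e+09 m. v_esc = sqrt(2GM/R) = sqrt(2 * 6.674e-11 * 1.342575e+31 / 5.377761e+09) = 577266.863

577266.863 m/s


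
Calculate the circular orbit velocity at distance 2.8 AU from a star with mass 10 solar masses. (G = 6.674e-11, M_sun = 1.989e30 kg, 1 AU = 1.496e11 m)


v = sqrt(GM/r) = sqrt(6.674e-11 * 1.989e+31 / 4.189e+11) = 56294.4629

56294.4629 m/s


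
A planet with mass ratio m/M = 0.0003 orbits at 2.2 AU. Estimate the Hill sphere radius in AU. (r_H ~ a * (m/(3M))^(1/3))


r_H = a * (m/3M)^(1/3) = 2.2 * (0.0003/3)^(1/3) = 0.1021

0.1021 AU


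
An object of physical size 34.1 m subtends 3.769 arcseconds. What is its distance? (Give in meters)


D = size / theta_rad, theta_rad = 3.769 * pi/(180*3600) = 1.827e-05, D = 1.866e+06

1.866e+06 m


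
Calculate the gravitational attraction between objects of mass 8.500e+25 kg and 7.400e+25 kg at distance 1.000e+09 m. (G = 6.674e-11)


F = G*m1*m2/r^2 = 6.674e-11 * 8.500e+25 * 7.400e+25 / (1.000e+09)^2 = 6.674e-11 * 6.290e+51 / 1.000e+18 = 4.198e+23

4.198e+23 N


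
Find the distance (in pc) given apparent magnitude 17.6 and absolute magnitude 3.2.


d = 10^((m - M + 5)/5) = 10^((17.6 - 3.2 + 5)/5) = 7585.7758

7585.7758 pc


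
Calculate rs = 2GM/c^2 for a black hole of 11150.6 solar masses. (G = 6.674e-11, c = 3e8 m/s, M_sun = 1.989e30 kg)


M = 11150.6 * 1.989e30 kg = 2.21785434e+34 kg. rs = 2GM/c^2 = 2 * 6.674e-11 * 2.21785434e+34 / (3e8)^2 = 3.289e+07

3.289e+07 m


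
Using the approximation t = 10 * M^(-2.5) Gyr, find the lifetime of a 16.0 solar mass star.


t = 10 * M^(-2.5) = 10 * 16.0^(-2.5) = 0.0098

0.0098 Gyr


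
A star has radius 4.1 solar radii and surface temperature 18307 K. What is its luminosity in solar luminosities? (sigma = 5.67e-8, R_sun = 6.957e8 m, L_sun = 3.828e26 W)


R = 4.1 * 6.957e8 m = 2.85237e+09 m. L = 4*pi*R^2*sigma*T^4 = 4*pi*(2.85237e+09)^2 * 5.67e-8 * 18307^4 = 6.511384918e+29 W. L/L_sun = 6.511384918e+29 / 3.828e26 = 1700.9887

1700.9887 L_sun


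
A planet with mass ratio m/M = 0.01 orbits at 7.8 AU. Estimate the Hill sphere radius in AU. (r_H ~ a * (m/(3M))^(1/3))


r_H = a * (m/3M)^(1/3) = 7.8 * (0.01/3)^(1/3) = 1.1652

1.1652 AU


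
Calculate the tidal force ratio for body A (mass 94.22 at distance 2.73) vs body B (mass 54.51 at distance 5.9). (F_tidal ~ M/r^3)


Ratio = (M1/r1^3) / (M2/r2^3) = (94.22/2.73^3) / (54.51/5.9^3) = 17.4476

17.4476


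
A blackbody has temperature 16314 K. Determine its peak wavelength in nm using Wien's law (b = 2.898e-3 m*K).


lam_max = b / T = 2.898e-3 / 16314 = 1.776e-07 m = 177.6388 nm

177.6388 nm


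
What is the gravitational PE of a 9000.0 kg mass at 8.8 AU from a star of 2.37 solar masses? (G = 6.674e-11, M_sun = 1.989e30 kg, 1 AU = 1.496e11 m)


M = 2.37 * 1.989e30 kg = 4.71393e+30 kg; r = 8.8 AU * 1.496e11 m/AU = 1.31648e+12 m. U = -GM*m/r = -(6.674e-11 * 4.71393e+30 * 9000.0) / 1.31648e+12 = -2.151e+12

-2.151e+12 J


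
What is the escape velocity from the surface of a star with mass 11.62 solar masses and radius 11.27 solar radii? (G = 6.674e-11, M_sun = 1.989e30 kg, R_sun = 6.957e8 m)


M = 11.62 * 1.989e30 kg = 2.311218e+31 kg; R = 11.27 * 6.957e8 m = 7.840539e+09 m. v_esc = sqrt(2GM/R) = sqrt(2 * 6.674e-11 * 2.311218e+31 / 7.840539e+09) = 627271.5563

627271.5563 m/s


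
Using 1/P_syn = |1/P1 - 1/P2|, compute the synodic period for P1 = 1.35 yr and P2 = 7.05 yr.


1/P_syn = |1/P1 - 1/P2| = |1/1.35 - 1/7.05| => P_syn = 1.6697

1.6697 years


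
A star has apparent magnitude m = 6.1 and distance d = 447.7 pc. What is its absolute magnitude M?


M = m - 5*log10(d) + 5 = 6.1 - 5*log10(447.7) + 5 = -2.1549

-2.1549


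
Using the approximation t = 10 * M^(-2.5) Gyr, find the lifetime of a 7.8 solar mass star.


t = 10 * M^(-2.5) = 10 * 7.8^(-2.5) = 0.0589

0.0589 Gyr


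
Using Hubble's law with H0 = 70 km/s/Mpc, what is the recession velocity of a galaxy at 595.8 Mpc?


v = H0 * d = 70 * 595.8 = 41706.0

41706.0 km/s


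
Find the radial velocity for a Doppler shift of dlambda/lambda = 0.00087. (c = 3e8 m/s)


v = (dlambda/lambda) * c = 0.00087 * 3e8 = 261000.0

261000.0 m/s


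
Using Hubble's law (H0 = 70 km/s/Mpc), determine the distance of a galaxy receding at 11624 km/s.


d = v / H0 = 11624 / 70 = 166.0571

166.0571 Mpc


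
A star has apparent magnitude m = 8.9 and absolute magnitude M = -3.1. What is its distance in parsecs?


d = 10^((m - M + 5)/5) = 10^((8.9 - -3.1 + 5)/5) = 2511.8864

2511.8864 pc


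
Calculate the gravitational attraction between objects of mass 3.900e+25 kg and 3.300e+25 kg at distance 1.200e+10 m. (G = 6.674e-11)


F = G*m1*m2/r^2 = 6.674e-11 * 3.900e+25 * 3.300e+25 / (1.200e+10)^2 = 6.674e-11 * 1.287e+51 / 1.440e+20 = 5.965e+20

5.965e+20 N


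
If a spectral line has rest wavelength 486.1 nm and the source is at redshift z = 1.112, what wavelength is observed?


lam_obs = lam_emit * (1 + z) = 486.1 * (1 + 1.112) = 1026.6432

1026.6432 nm


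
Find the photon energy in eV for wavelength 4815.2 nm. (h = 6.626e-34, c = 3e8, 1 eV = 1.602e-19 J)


E = hc/lambda = 6.626e-34 * 3e8 / 4.815e-06 = 4.128e-20 J = 0.2577 eV

0.2577 eV


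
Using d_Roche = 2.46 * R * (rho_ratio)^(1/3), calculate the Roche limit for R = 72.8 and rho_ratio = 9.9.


d_Roche = 2.46 * 72.8 * 9.9^(1/3) = 384.543

384.543


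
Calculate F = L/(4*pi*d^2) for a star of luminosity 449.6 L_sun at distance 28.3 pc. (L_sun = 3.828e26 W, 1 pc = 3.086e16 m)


F = L / (4*pi*d^2) = 1.721e+29 / (4*pi*(8.733e+17)^2) = 1.796e-08

1.796e-08 W/m^2


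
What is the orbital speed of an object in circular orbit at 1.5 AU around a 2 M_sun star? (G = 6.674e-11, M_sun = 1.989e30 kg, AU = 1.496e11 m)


v = sqrt(GM/r) = sqrt(6.674e-11 * 3.978e+30 / 2.244e+11) = 34396.485

34396.485 m/s


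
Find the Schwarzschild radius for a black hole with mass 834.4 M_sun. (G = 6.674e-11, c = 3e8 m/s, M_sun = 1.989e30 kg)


M = 834.4 * 1.989e30 kg = 1.6596216e+33 kg. rs = 2GM/c^2 = 2 * 6.674e-11 * 1.6596216e+33 / (3e8)^2 = 2.461e+06

2.461e+06 m


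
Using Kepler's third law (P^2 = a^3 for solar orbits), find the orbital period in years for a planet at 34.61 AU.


P = a^(3/2) = 34.61^1.5 = 203.6115

203.6115 years


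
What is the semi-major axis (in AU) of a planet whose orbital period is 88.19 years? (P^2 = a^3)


a = P^(2/3) = 88.19^(2/3) = 19.8128

19.8128 AU


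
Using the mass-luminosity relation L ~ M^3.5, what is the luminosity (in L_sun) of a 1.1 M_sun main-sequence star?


L/L_sun = (M/M_sun)^3.5 = 1.1^3.5 = 1.396

1.396 L_sun


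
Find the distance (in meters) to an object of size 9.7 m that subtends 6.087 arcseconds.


D = size / theta_rad, theta_rad = 6.087 * pi/(180*3600) = 2.951e-05, D = 328695.3541

328695.3541 m


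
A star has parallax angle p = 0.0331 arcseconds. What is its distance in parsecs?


d = 1/p = 1/0.0331 = 30.2115

30.2115 pc


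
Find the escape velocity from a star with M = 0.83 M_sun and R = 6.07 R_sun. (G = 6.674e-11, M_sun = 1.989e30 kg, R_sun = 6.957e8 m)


M = 0.83 * 1.989e30 kg = 1.65087e+30 kg; R = 6.07 * 6.957e8 m = 4.222899e+09 m. v_esc = sqrt(2GM/R) = sqrt(2 * 6.674e-11 * 1.65087e+30 / 4.222899e+09) = 228433.1821

228433.1821 m/s


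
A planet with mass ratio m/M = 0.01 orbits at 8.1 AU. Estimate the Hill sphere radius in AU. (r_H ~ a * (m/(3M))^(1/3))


r_H = a * (m/3M)^(1/3) = 8.1 * (0.01/3)^(1/3) = 1.21

1.21 AU


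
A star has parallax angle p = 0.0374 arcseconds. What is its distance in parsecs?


d = 1/p = 1/0.0374 = 26.738

26.738 pc


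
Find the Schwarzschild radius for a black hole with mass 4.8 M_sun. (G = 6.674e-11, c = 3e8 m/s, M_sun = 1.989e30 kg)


M = 4.8 * 1.989e30 kg = 9.5472e+30 kg. rs = 2GM/c^2 = 2 * 6.674e-11 * 9.5472e+30 / (3e8)^2 = 14159.5584

14159.5584 m


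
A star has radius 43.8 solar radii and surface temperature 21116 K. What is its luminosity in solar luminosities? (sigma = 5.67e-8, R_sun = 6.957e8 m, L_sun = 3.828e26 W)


R = 43.8 * 6.957e8 m = 3.047166e+10 m. L = 4*pi*R^2*sigma*T^4 = 4*pi*(3.047166e+10)^2 * 5.67e-8 * 21116^4 = 1.31532103e+32 W. L/L_sun = 1.31532103e+32 / 3.828e26 = 343605.2848

343605.2848 L_sun


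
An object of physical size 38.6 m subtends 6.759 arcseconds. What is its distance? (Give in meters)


D = size / theta_rad, theta_rad = 6.759 * pi/(180*3600) = 3.277e-05, D = 1.178e+06

1.178e+06 m


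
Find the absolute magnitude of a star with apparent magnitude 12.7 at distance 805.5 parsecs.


M = m - 5*log10(d) + 5 = 12.7 - 5*log10(805.5) + 5 = 3.1697

3.1697


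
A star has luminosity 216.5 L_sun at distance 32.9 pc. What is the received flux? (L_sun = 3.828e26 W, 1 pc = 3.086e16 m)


F = L / (4*pi*d^2) = 8.288e+28 / (4*pi*(1.015e+18)^2) = 6.398e-09

6.398e-09 W/m^2


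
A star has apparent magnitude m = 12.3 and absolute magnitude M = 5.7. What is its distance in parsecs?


d = 10^((m - M + 5)/5) = 10^((12.3 - 5.7 + 5)/5) = 208.9296

208.9296 pc


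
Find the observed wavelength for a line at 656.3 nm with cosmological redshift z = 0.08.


lam_obs = lam_emit * (1 + z) = 656.3 * (1 + 0.08) = 708.804

708.804 nm


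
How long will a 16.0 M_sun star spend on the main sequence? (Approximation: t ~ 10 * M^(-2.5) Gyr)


t = 10 * M^(-2.5) = 10 * 16.0^(-2.5) = 0.0098

0.0098 Gyr


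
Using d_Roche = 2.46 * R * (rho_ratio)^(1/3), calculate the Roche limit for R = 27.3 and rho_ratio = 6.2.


d_Roche = 2.46 * 27.3 * 6.2^(1/3) = 123.3753

123.3753


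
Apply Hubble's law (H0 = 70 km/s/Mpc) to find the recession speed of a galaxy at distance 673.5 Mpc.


v = H0 * d = 70 * 673.5 = 47145.0

47145.0 km/s


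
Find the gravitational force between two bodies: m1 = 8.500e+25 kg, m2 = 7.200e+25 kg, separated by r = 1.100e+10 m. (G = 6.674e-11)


F = G*m1*m2/r^2 = 6.674e-11 * 8.500e+25 * 7.200e+25 / (1.100e+10)^2 = 6.674e-11 * 6.120e+51 / 1.210e+20 = 3.376e+21

3.376e+21 N


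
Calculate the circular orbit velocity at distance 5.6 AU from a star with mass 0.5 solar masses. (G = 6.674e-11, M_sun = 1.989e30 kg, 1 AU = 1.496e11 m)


v = sqrt(GM/r) = sqrt(6.674e-11 * 9.945e+29 / 8.378e+11) = 8900.9361

8900.9361 m/s


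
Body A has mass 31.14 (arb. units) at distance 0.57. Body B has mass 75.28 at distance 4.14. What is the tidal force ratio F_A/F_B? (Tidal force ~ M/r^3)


Ratio = (M1/r1^3) / (M2/r2^3) = (31.14/0.57^3) / (75.28/4.14^3) = 158.495

158.495


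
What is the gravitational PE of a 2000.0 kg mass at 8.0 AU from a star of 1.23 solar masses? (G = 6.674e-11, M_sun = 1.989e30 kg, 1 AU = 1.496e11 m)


M = 1.23 * 1.989e30 kg = 2.44647e+30 kg; r = 8.0 AU * 1.496e11 m/AU = 1.1968e+12 m. U = -GM*m/r = -(6.674e-11 * 2.44647e+30 * 2000.0) / 1.1968e+12 = -2.729e+11

-2.729e+11 J


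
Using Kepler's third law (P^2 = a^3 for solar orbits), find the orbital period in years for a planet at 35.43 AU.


P = a^(3/2) = 35.43^1.5 = 210.8904

210.8904 years


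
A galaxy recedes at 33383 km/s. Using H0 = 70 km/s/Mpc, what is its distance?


d = v / H0 = 33383 / 70 = 476.9

476.9 Mpc


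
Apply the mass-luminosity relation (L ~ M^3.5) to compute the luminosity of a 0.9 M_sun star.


L/L_sun = (M/M_sun)^3.5 = 0.9^3.5 = 0.6916

0.6916 L_sun


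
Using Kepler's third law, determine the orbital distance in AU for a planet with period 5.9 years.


a = P^(2/3) = 5.9^(2/3) = 3.2651

3.2651 AU


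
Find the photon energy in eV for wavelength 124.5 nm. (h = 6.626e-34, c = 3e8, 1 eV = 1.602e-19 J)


E = hc/lambda = 6.626e-34 * 3e8 / 1.245e-07 = 1.597e-18 J = 9.9665 eV

9.9665 eV


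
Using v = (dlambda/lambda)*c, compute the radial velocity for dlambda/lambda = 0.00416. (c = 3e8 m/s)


v = (dlambda/lambda) * c = 0.00416 * 3e8 = 1.248e+06

1.248e+06 m/s


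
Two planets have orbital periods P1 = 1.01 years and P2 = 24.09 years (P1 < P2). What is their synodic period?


1/P_syn = |1/P1 - 1/P2| = |1/1.01 - 1/24.09| => P_syn = 1.0542

1.0542 years


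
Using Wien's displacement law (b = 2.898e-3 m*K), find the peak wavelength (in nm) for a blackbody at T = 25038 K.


lam_max = b / T = 2.898e-3 / 25038 = 1.157e-07 m = 115.7441 nm

115.7441 nm


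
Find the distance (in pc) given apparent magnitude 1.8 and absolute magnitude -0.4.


d = 10^((m - M + 5)/5) = 10^((1.8 - -0.4 + 5)/5) = 27.5423

27.5423 pc


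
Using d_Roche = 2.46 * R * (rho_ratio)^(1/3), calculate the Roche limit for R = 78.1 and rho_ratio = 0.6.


d_Roche = 2.46 * 78.1 * 0.6^(1/3) = 162.0453

162.0453


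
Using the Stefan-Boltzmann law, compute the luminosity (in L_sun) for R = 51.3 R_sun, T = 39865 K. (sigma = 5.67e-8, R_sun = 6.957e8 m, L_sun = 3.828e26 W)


R = 51.3 * 6.957e8 m = 3.568941e+10 m. L = 4*pi*R^2*sigma*T^4 = 4*pi*(3.568941e+10)^2 * 5.67e-8 * 39865^4 = 2.292127299e+33 W. L/L_sun = 2.292127299e+33 / 3.828e26 = 5.988e+06

5.988e+06 L_sun


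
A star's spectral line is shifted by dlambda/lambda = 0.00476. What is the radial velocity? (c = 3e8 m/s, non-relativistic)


v = (dlambda/lambda) * c = 0.00476 * 3e8 = 1.428e+06

1.428e+06 m/s


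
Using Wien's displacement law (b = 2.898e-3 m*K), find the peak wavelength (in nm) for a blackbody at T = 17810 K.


lam_max = b / T = 2.898e-3 / 17810 = 1.627e-07 m = 162.7176 nm

162.7176 nm


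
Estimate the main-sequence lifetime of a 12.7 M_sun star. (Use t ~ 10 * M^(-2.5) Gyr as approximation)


t = 10 * M^(-2.5) = 10 * 12.7^(-2.5) = 0.0174

0.0174 Gyr


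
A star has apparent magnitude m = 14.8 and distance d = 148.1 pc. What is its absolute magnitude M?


M = m - 5*log10(d) + 5 = 14.8 - 5*log10(148.1) + 5 = 8.9472

8.9472


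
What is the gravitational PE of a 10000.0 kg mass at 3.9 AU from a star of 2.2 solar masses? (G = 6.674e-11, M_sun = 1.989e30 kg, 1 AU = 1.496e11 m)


M = 2.2 * 1.989e30 kg = 4.3758e+30 kg; r = 3.9 AU * 1.496e11 m/AU = 5.8344e+11 m. U = -GM*m/r = -(6.674e-11 * 4.3758e+30 * 10000.0) / 5.8344e+11 = -5.006e+12

-5.006e+12 J


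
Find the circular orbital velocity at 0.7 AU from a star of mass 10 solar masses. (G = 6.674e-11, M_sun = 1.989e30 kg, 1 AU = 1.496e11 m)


v = sqrt(GM/r) = sqrt(6.674e-11 * 1.989e+31 / 1.047e+11) = 112588.9259

112588.9259 m/s


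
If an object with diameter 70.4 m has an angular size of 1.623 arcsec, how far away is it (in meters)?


D = size / theta_rad, theta_rad = 1.623 * pi/(180*3600) = 7.869e-06, D = 8.947e+06

8.947e+06 m


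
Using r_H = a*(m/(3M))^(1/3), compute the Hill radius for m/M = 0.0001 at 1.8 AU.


r_H = a * (m/3M)^(1/3) = 1.8 * (0.0001/3)^(1/3) = 0.0579

0.0579 AU


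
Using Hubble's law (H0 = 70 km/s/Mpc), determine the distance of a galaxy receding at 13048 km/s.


d = v / H0 = 13048 / 70 = 186.4

186.4 Mpc


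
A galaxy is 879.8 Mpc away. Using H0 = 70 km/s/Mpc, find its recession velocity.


v = H0 * d = 70 * 879.8 = 61586.0

61586.0 km/s


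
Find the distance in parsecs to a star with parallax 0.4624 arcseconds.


d = 1/p = 1/0.4624 = 2.1626

2.1626 pc


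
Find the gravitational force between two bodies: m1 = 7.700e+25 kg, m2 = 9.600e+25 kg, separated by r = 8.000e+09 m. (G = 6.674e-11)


F = G*m1*m2/r^2 = 6.674e-11 * 7.700e+25 * 9.600e+25 / (8.000e+09)^2 = 6.674e-11 * 7.392e+51 / 6.400e+19 = 7.708e+21

7.708e+21 N


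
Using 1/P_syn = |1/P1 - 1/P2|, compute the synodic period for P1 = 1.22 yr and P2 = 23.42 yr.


1/P_syn = |1/P1 - 1/P2| = |1/1.22 - 1/23.42| => P_syn = 1.287

1.287 years


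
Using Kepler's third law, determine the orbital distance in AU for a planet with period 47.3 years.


a = P^(2/3) = 47.3^(2/3) = 13.079

13.079 AU


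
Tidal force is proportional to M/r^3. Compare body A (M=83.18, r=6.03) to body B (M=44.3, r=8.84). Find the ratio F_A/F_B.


Ratio = (M1/r1^3) / (M2/r2^3) = (83.18/6.03^3) / (44.3/8.84^3) = 5.9159

5.9159


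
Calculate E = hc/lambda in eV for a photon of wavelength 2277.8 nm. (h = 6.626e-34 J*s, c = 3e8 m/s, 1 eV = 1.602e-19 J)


E = hc/lambda = 6.626e-34 * 3e8 / 2.278e-06 = 8.727e-20 J = 0.5447 eV

0.5447 eV


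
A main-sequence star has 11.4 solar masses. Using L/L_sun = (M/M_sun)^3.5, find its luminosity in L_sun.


L/L_sun = (M/M_sun)^3.5 = 11.4^3.5 = 5002.2683

5002.2683 L_sun


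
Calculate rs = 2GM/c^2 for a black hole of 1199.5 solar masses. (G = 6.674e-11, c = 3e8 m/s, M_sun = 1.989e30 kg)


M = 1199.5 * 1.989e30 kg = 2.3858055e+33 kg. rs = 2GM/c^2 = 2 * 6.674e-11 * 2.3858055e+33 / (3e8)^2 = 3.538e+06

3.538e+06 m


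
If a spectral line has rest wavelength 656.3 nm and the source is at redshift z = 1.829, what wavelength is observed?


lam_obs = lam_emit * (1 + z) = 656.3 * (1 + 1.829) = 1856.6727

1856.6727 nm


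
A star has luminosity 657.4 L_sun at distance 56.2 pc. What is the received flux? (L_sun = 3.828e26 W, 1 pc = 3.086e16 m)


F = L / (4*pi*d^2) = 2.517e+29 / (4*pi*(1.734e+18)^2) = 6.658e-09

6.658e-09 W/m^2


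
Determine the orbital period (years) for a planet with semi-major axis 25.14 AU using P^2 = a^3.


P = a^(3/2) = 25.14^1.5 = 126.0515

126.0515 years


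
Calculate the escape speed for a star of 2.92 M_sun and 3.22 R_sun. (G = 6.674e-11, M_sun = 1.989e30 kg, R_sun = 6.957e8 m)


M = 2.92 * 1.989e30 kg = 5.80788e+30 kg; R = 3.22 * 6.957e8 m = 2.240154e+09 m. v_esc = sqrt(2GM/R) = sqrt(2 * 6.674e-11 * 5.80788e+30 / 2.240154e+09) = 588271.7304

588271.7304 m/s


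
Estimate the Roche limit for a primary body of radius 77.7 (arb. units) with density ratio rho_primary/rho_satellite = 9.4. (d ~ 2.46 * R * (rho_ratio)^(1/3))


d_Roche = 2.46 * 77.7 * 9.4^(1/3) = 403.3965

403.3965


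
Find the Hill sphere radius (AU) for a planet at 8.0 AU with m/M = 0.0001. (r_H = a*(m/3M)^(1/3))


r_H = a * (m/3M)^(1/3) = 8.0 * (0.0001/3)^(1/3) = 0.2575

0.2575 AU


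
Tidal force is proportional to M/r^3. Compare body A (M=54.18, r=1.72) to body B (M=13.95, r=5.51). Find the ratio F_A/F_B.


Ratio = (M1/r1^3) / (M2/r2^3) = (54.18/1.72^3) / (13.95/5.51^3) = 127.6833

127.6833


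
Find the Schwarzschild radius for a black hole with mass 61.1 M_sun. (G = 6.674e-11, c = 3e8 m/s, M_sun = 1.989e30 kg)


M = 61.1 * 1.989e30 kg = 1.215279e+32 kg. rs = 2GM/c^2 = 2 * 6.674e-11 * 1.215279e+32 / (3e8)^2 = 180239.3788

180239.3788 m


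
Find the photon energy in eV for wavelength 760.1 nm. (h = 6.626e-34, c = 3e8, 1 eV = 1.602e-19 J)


E = hc/lambda = 6.626e-34 * 3e8 / 7.601e-07 = 2.615e-19 J = 1.6324 eV

1.6324 eV


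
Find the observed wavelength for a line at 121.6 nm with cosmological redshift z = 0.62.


lam_obs = lam_emit * (1 + z) = 121.6 * (1 + 0.62) = 196.992

196.992 nm


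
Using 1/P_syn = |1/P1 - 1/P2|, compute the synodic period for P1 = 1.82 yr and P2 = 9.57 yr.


1/P_syn = |1/P1 - 1/P2| = |1/1.82 - 1/9.57| => P_syn = 2.2474

2.2474 years


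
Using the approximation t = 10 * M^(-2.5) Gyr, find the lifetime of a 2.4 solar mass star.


t = 10 * M^(-2.5) = 10 * 2.4^(-2.5) = 1.1207

1.1207 Gyr


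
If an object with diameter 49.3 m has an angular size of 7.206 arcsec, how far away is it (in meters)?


D = size / theta_rad, theta_rad = 7.206 * pi/(180*3600) = 3.494e-05, D = 1.411e+06

1.411e+06 m


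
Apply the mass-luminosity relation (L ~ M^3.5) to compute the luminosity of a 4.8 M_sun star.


L/L_sun = (M/M_sun)^3.5 = 4.8^3.5 = 242.2949

242.2949 L_sun


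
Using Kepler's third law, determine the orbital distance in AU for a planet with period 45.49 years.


a = P^(2/3) = 45.49^(2/3) = 12.7432

12.7432 AU


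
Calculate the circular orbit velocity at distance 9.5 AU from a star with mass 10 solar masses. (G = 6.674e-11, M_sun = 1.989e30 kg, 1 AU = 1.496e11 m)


v = sqrt(GM/r) = sqrt(6.674e-11 * 1.989e+31 / 1.421e+12) = 30562.079

30562.079 m/s


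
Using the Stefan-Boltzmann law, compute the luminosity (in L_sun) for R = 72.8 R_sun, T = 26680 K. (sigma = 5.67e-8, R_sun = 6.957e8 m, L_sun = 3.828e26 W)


R = 72.8 * 6.957e8 m = 5.064696e+10 m. L = 4*pi*R^2*sigma*T^4 = 4*pi*(5.064696e+10)^2 * 5.67e-8 * 26680^4 = 9.260682382e+32 W. L/L_sun = 9.260682382e+32 / 3.828e26 = 2.419e+06

2.419e+06 L_sun


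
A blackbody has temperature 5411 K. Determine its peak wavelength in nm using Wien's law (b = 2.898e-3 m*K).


lam_max = b / T = 2.898e-3 / 5411 = 5.356e-07 m = 535.5757 nm

535.5757 nm


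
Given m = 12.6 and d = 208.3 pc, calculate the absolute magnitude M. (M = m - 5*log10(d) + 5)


M = m - 5*log10(d) + 5 = 12.6 - 5*log10(208.3) + 5 = 6.0066

6.0066


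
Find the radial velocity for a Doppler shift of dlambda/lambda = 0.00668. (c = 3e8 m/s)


v = (dlambda/lambda) * c = 0.00668 * 3e8 = 2.004e+06

2.004e+06 m/s


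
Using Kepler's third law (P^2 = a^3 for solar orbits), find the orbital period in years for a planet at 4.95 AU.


P = a^(3/2) = 4.95^1.5 = 11.0131

11.0131 years


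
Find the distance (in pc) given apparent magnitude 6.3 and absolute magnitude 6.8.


d = 10^((m - M + 5)/5) = 10^((6.3 - 6.8 + 5)/5) = 7.9433

7.9433 pc


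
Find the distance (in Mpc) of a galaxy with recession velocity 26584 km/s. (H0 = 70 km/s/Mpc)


d = v / H0 = 26584 / 70 = 379.7714

379.7714 Mpc


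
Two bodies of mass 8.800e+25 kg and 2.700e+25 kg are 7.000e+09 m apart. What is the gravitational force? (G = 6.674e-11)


F = G*m1*m2/r^2 = 6.674e-11 * 8.800e+25 * 2.700e+25 / (7.000e+09)^2 = 6.674e-11 * 2.376e+51 / 4.900e+19 = 3.236e+21

3.236e+21 N


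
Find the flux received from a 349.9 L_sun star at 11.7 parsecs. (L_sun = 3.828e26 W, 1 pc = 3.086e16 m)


F = L / (4*pi*d^2) = 1.339e+29 / (4*pi*(3.611e+17)^2) = 8.176e-08

8.176e-08 W/m^2


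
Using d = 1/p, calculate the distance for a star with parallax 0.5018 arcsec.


d = 1/p = 1/0.5018 = 1.9928

1.9928 pc


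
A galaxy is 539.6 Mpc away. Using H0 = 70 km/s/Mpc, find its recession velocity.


v = H0 * d = 70 * 539.6 = 37772.0

37772.0 km/s


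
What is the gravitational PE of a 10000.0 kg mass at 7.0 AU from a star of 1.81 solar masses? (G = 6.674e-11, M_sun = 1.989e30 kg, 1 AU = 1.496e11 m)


M = 1.81 * 1.989e30 kg = 3.60009e+30 kg; r = 7.0 AU * 1.496e11 m/AU = 1.0472e+12 m. U = -GM*m/r = -(6.674e-11 * 3.60009e+30 * 10000.0) / 1.0472e+12 = -2.294e+12

-2.294e+12 J


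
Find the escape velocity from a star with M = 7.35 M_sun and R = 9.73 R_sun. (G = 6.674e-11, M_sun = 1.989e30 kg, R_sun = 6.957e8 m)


M = 7.35 * 1.989e30 kg = 1.461915e+31 kg; R = 9.73 * 6.957e8 m = 6.769161e+09 m. v_esc = sqrt(2GM/R) = sqrt(2 * 6.674e-11 * 1.461915e+31 / 6.769161e+09) = 536910.3035

536910.3035 m/s


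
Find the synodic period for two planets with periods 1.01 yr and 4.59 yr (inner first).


1/P_syn = |1/P1 - 1/P2| = |1/1.01 - 1/4.59| => P_syn = 1.2949

1.2949 years


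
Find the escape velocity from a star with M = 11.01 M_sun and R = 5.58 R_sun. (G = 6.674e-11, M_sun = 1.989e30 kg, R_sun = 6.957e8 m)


M = 11.01 * 1.989e30 kg = 2.189889e+31 kg; R = 5.58 * 6.957e8 m = 3.882006e+09 m. v_esc = sqrt(2GM/R) = sqrt(2 * 6.674e-11 * 2.189889e+31 / 3.882006e+09) = 867742.86

867742.86 m/s


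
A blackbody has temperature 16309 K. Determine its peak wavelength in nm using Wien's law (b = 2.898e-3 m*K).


lam_max = b / T = 2.898e-3 / 16309 = 1.777e-07 m = 177.6933 nm

177.6933 nm


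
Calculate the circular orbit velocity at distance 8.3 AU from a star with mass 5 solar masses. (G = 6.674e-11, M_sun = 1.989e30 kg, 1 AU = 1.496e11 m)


v = sqrt(GM/r) = sqrt(6.674e-11 * 9.945e+30 / 1.242e+12) = 23120.1502

23120.1502 m/s


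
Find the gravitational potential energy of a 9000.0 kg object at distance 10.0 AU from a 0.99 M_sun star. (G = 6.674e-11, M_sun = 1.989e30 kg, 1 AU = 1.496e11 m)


M = 0.99 * 1.989e30 kg = 1.96911e+30 kg; r = 10.0 AU * 1.496e11 m/AU = 1.496e+12 m. U = -GM*m/r = -(6.674e-11 * 1.96911e+30 * 9000.0) / 1.496e+12 = -7.906e+11

-7.906e+11 J


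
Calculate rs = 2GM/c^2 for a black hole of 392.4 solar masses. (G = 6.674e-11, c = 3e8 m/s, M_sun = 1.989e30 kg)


M = 392.4 * 1.989e30 kg = 7.804836e+32 kg. rs = 2GM/c^2 = 2 * 6.674e-11 * 7.804836e+32 / (3e8)^2 = 1.158e+06

1.158e+06 m


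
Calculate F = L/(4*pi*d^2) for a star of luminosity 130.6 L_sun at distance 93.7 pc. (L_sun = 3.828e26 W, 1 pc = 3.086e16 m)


F = L / (4*pi*d^2) = 4.999e+28 / (4*pi*(2.892e+18)^2) = 4.758e-10

4.758e-10 W/m^2


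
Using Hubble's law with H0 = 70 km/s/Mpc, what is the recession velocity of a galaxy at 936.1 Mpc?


v = H0 * d = 70 * 936.1 = 65527.0

65527.0 km/s


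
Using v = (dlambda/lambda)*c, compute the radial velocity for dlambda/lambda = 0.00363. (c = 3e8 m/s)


v = (dlambda/lambda) * c = 0.00363 * 3e8 = 1.089e+06

1.089e+06 m/s


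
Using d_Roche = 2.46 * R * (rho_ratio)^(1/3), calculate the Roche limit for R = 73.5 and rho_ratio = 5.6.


d_Roche = 2.46 * 73.5 * 5.6^(1/3) = 321.0838

321.0838


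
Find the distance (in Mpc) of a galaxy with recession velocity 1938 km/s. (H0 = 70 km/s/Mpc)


d = v / H0 = 1938 / 70 = 27.6857

27.6857 Mpc


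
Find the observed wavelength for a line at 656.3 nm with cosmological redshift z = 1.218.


lam_obs = lam_emit * (1 + z) = 656.3 * (1 + 1.218) = 1455.6734

1455.6734 nm


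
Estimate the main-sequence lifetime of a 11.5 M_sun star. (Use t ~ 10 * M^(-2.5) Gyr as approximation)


t = 10 * M^(-2.5) = 10 * 11.5^(-2.5) = 0.0223

0.0223 Gyr


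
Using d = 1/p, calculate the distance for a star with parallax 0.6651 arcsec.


d = 1/p = 1/0.6651 = 1.5035

1.5035 pc


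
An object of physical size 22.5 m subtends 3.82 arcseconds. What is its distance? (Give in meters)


D = size / theta_rad, theta_rad = 3.82 * pi/(180*3600) = 1.852e-05, D = 1.215e+06

1.215e+06 m


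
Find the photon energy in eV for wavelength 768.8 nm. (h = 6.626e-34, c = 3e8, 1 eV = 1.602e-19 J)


E = hc/lambda = 6.626e-34 * 3e8 / 7.688e-07 = 2.586e-19 J = 1.614 eV

1.614 eV


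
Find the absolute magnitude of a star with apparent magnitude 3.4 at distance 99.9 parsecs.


M = m - 5*log10(d) + 5 = 3.4 - 5*log10(99.9) + 5 = -1.5978

-1.5978


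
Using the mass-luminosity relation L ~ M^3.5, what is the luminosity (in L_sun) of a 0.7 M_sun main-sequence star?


L/L_sun = (M/M_sun)^3.5 = 0.7^3.5 = 0.287

0.287 L_sun


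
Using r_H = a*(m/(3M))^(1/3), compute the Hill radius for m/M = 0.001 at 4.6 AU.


r_H = a * (m/3M)^(1/3) = 4.6 * (0.001/3)^(1/3) = 0.3189

0.3189 AU


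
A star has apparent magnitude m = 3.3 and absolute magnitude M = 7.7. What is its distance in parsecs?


d = 10^((m - M + 5)/5) = 10^((3.3 - 7.7 + 5)/5) = 1.3183

1.3183 pc


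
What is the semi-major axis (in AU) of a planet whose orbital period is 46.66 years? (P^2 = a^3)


a = P^(2/3) = 46.66^(2/3) = 12.9607

12.9607 AU


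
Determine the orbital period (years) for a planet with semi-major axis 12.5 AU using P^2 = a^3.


P = a^(3/2) = 12.5^1.5 = 44.1942

44.1942 years


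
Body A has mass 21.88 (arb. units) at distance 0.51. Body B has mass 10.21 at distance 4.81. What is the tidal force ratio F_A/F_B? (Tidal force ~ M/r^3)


Ratio = (M1/r1^3) / (M2/r2^3) = (21.88/0.51^3) / (10.21/4.81^3) = 1797.8203

1797.8203


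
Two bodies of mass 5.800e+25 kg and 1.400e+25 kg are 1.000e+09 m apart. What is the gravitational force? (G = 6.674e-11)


F = G*m1*m2/r^2 = 6.674e-11 * 5.800e+25 * 1.400e+25 / (1.000e+09)^2 = 6.674e-11 * 8.120e+50 / 1.000e+18 = 5.419e+22

5.419e+22 N


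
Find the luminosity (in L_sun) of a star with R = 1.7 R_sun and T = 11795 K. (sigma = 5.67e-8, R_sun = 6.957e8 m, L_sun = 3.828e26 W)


R = 1.7 * 6.957e8 m = 1.18269e+09 m. L = 4*pi*R^2*sigma*T^4 = 4*pi*(1.18269e+09)^2 * 5.67e-8 * 11795^4 = 1.928974796e+28 W. L/L_sun = 1.928974796e+28 / 3.828e26 = 50.3912

50.3912 L_sun


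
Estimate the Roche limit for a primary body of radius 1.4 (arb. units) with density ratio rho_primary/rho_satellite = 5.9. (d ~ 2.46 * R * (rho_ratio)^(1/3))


d_Roche = 2.46 * 1.4 * 5.9^(1/3) = 6.2232

6.2232


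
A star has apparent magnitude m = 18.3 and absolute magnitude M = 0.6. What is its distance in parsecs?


d = 10^((m - M + 5)/5) = 10^((18.3 - 0.6 + 5)/5) = 34673.685

34673.685 pc


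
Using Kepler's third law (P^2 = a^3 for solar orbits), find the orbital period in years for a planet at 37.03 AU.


P = a^(3/2) = 37.03^1.5 = 225.336

225.336 years


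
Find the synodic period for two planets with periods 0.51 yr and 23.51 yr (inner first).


1/P_syn = |1/P1 - 1/P2| = |1/0.51 - 1/23.51| => P_syn = 0.5213

0.5213 years


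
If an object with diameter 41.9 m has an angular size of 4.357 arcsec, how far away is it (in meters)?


D = size / theta_rad, theta_rad = 4.357 * pi/(180*3600) = 2.112e-05, D = 1.984e+06

1.984e+06 m


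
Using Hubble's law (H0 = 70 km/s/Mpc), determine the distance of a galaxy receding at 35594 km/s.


d = v / H0 = 35594 / 70 = 508.4857

508.4857 Mpc


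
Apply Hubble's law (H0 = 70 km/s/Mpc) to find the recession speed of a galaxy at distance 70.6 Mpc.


v = H0 * d = 70 * 70.6 = 4942.0

4942.0 km/s


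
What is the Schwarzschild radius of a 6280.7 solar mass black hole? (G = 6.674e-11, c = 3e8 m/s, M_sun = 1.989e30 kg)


M = 6280.7 * 1.989e30 kg = 1.24923123e+34 kg. rs = 2GM/c^2 = 2 * 6.674e-11 * 1.24923123e+34 / (3e8)^2 = 1.853e+07

1.853e+07 m


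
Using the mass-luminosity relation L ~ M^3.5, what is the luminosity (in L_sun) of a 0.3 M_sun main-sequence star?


L/L_sun = (M/M_sun)^3.5 = 0.3^3.5 = 0.0148

0.0148 L_sun


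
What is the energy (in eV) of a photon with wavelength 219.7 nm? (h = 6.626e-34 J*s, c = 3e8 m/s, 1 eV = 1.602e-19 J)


E = hc/lambda = 6.626e-34 * 3e8 / 2.197e-07 = 9.048e-19 J = 5.6478 eV

5.6478 eV


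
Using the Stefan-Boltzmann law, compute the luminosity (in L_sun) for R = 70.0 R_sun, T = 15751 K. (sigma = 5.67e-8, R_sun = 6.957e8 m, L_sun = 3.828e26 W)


R = 70.0 * 6.957e8 m = 4.8699e+10 m. L = 4*pi*R^2*sigma*T^4 = 4*pi*(4.8699e+10)^2 * 5.67e-8 * 15751^4 = 1.040077103e+32 W. L/L_sun = 1.040077103e+32 / 3.828e26 = 271702.4825

271702.4825 L_sun


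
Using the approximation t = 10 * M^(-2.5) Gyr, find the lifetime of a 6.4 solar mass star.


t = 10 * M^(-2.5) = 10 * 6.4^(-2.5) = 0.0965

0.0965 Gyr


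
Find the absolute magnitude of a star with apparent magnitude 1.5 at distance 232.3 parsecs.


M = m - 5*log10(d) + 5 = 1.5 - 5*log10(232.3) + 5 = -5.3302

-5.3302


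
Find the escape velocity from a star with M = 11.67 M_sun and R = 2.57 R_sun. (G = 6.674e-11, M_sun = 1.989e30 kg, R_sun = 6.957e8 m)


M = 11.67 * 1.989e30 kg = 2.321163e+31 kg; R = 2.57 * 6.957e8 m = 1.787949e+09 m. v_esc = sqrt(2GM/R) = sqrt(2 * 6.674e-11 * 2.321163e+31 / 1.787949e+09) = 1.316e+06

1.316e+06 m/s


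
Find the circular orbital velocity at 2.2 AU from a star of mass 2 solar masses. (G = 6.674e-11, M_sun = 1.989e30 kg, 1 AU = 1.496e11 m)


v = sqrt(GM/r) = sqrt(6.674e-11 * 3.978e+30 / 3.291e+11) = 28401.9627

28401.9627 m/s


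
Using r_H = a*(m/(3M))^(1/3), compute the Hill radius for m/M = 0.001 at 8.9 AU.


r_H = a * (m/3M)^(1/3) = 8.9 * (0.001/3)^(1/3) = 0.6171

0.6171 AU


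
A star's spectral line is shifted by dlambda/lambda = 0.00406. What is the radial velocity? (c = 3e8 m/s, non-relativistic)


v = (dlambda/lambda) * c = 0.00406 * 3e8 = 1.218e+06

1.218e+06 m/s


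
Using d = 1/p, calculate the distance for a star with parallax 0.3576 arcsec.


d = 1/p = 1/0.3576 = 2.7964

2.7964 pc


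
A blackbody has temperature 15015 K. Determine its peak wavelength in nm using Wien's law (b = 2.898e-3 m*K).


lam_max = b / T = 2.898e-3 / 15015 = 1.930e-07 m = 193.007 nm

193.007 nm


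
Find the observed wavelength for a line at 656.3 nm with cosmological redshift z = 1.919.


lam_obs = lam_emit * (1 + z) = 656.3 * (1 + 1.919) = 1915.7397

1915.7397 nm


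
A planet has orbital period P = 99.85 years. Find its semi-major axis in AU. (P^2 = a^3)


a = P^(2/3) = 99.85^(2/3) = 21.5228

21.5228 AU


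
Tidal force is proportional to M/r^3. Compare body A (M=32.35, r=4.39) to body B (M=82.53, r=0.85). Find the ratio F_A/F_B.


Ratio = (M1/r1^3) / (M2/r2^3) = (32.35/4.39^3) / (82.53/0.85^3) = 0.0028

0.0028


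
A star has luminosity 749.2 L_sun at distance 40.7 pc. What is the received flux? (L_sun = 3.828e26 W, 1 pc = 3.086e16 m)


F = L / (4*pi*d^2) = 2.868e+29 / (4*pi*(1.256e+18)^2) = 1.447e-08

1.447e-08 W/m^2


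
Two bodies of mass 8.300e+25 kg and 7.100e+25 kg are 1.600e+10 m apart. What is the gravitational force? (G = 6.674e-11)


F = G*m1*m2/r^2 = 6.674e-11 * 8.300e+25 * 7.100e+25 / (1.600e+10)^2 = 6.674e-11 * 5.893e+51 / 2.560e+20 = 1.536e+21

1.536e+21 N


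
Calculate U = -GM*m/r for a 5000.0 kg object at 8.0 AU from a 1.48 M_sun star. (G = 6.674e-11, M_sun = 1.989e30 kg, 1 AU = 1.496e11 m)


M = 1.48 * 1.989e30 kg = 2.94372e+30 kg; r = 8.0 AU * 1.496e11 m/AU = 1.1968e+12 m. U = -GM*m/r = -(6.674e-11 * 2.94372e+30 * 5000.0) / 1.1968e+12 = -8.208e+11

-8.208e+11 J


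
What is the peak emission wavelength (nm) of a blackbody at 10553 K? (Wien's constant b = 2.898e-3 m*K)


lam_max = b / T = 2.898e-3 / 10553 = 2.746e-07 m = 274.6139 nm

274.6139 nm


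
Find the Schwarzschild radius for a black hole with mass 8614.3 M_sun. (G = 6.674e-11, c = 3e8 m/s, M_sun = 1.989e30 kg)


M = 8614.3 * 1.989e30 kg = 1.71338427e+34 kg. rs = 2GM/c^2 = 2 * 6.674e-11 * 1.71338427e+34 / (3e8)^2 = 2.541e+07

2.541e+07 m


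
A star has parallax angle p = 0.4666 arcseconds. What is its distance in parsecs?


d = 1/p = 1/0.4666 = 2.1432

2.1432 pc


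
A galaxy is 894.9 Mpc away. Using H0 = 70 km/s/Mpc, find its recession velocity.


v = H0 * d = 70 * 894.9 = 62643.0

62643.0 km/s


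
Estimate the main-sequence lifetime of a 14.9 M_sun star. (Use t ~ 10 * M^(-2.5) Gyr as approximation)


t = 10 * M^(-2.5) = 10 * 14.9^(-2.5) = 0.0117

0.0117 Gyr


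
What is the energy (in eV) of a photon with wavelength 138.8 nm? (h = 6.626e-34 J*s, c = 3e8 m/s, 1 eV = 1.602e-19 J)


E = hc/lambda = 6.626e-34 * 3e8 / 1.388e-07 = 1.432e-18 J = 8.9397 eV

8.9397 eV


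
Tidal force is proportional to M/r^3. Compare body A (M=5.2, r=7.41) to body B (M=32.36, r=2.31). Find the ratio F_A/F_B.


Ratio = (M1/r1^3) / (M2/r2^3) = (5.2/7.41^3) / (32.36/2.31^3) = 0.0049

0.0049


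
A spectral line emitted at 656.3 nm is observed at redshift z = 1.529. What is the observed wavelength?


lam_obs = lam_emit * (1 + z) = 656.3 * (1 + 1.529) = 1659.7827

1659.7827 nm


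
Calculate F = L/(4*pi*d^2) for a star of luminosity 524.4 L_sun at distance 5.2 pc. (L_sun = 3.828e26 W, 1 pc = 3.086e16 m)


F = L / (4*pi*d^2) = 2.007e+29 / (4*pi*(1.605e+17)^2) = 6.203e-07

6.203e-07 W/m^2


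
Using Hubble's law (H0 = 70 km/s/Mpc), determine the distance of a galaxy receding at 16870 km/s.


d = v / H0 = 16870 / 70 = 241.0

241.0 Mpc


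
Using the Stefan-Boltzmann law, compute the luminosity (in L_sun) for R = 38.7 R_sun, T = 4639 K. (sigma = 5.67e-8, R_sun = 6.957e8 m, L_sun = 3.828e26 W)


R = 38.7 * 6.957e8 m = 2.692359e+10 m. L = 4*pi*R^2*sigma*T^4 = 4*pi*(2.692359e+10)^2 * 5.67e-8 * 4639^4 = 2.391973422e+29 W. L/L_sun = 2.391973422e+29 / 3.828e26 = 624.8624

624.8624 L_sun


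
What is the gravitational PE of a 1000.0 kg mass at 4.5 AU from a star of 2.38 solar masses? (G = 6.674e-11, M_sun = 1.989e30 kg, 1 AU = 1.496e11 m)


M = 2.38 * 1.989e30 kg = 4.73382e+30 kg; r = 4.5 AU * 1.496e11 m/AU = 6.732e+11 m. U = -GM*m/r = -(6.674e-11 * 4.73382e+30 * 1000.0) / 6.732e+11 = -4.693e+11

-4.693e+11 J


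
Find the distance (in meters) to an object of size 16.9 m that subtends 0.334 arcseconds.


D = size / theta_rad, theta_rad = 0.334 * pi/(180*3600) = 1.619e-06, D = 1.044e+07

1.044e+07 m


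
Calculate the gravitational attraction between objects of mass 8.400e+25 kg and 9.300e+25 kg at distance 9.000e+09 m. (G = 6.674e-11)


F = G*m1*m2/r^2 = 6.674e-11 * 8.400e+25 * 9.300e+25 / (9.000e+09)^2 = 6.674e-11 * 7.812e+51 / 8.100e+19 = 6.437e+21

6.437e+21 N


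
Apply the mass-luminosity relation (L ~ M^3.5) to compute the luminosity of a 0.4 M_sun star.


L/L_sun = (M/M_sun)^3.5 = 0.4^3.5 = 0.0405

0.0405 L_sun


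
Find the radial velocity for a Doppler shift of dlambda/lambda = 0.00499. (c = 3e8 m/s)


v = (dlambda/lambda) * c = 0.00499 * 3e8 = 1.497e+06

1.497e+06 m/s


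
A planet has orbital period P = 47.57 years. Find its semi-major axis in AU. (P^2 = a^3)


a = P^(2/3) = 47.57^(2/3) = 13.1287

13.1287 AU


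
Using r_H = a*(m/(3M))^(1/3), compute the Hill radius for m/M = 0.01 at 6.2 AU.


r_H = a * (m/3M)^(1/3) = 6.2 * (0.01/3)^(1/3) = 0.9262

0.9262 AU


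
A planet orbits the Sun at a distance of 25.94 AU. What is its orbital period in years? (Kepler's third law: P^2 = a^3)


P = a^(3/2) = 25.94^1.5 = 132.1159

132.1159 years


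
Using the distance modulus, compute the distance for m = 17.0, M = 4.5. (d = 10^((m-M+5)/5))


d = 10^((m - M + 5)/5) = 10^((17.0 - 4.5 + 5)/5) = 3162.2777

3162.2777 pc


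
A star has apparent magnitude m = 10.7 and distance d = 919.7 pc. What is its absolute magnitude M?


M = m - 5*log10(d) + 5 = 10.7 - 5*log10(919.7) + 5 = 0.8818

0.8818


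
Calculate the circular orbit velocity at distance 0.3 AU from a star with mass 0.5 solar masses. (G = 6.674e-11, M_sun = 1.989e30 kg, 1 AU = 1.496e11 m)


v = sqrt(GM/r) = sqrt(6.674e-11 * 9.945e+29 / 4.488e+10) = 38456.4393

38456.4393 m/s


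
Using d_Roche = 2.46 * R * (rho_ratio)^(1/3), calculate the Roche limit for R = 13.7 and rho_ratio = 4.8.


d_Roche = 2.46 * 13.7 * 4.8^(1/3) = 56.8507

56.8507


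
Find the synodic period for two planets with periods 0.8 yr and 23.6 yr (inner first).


1/P_syn = |1/P1 - 1/P2| = |1/0.8 - 1/23.6| => P_syn = 0.8281

0.8281 years


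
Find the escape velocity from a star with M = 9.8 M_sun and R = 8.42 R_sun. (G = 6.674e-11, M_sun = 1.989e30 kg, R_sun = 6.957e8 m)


M = 9.8 * 1.989e30 kg = 1.94922e+31 kg; R = 8.42 * 6.957e8 m = 5.857794e+09 m. v_esc = sqrt(2GM/R) = sqrt(2 * 6.674e-11 * 1.94922e+31 / 5.857794e+09) = 666455.9981

666455.9981 m/s


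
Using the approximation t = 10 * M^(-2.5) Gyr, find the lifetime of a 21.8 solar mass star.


t = 10 * M^(-2.5) = 10 * 21.8^(-2.5) = 0.0045

0.0045 Gyr


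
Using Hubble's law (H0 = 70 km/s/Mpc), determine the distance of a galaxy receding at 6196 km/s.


d = v / H0 = 6196 / 70 = 88.5143

88.5143 Mpc
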